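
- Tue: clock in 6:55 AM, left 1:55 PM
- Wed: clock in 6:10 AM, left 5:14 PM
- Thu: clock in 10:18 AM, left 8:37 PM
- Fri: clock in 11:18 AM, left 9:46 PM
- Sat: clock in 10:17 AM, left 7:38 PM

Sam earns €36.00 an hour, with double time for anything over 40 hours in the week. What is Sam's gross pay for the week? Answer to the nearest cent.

€2030.40

Tue: 6:55 AM–1:55 PM = 7 h 0 min
Wed: 6:10 AM–5:14 PM = 11 h 4 min
Thu: 10:18 AM–8:37 PM = 10 h 19 min
Fri: 11:18 AM–9:46 PM = 10 h 28 min
Sat: 10:17 AM–7:38 PM = 9 h 21 min
Total worked: 48 h 12 min = 2892 min.
Regular 40 h 0 min = 2400 min at €36.00/h; overtime 8 h 12 min = 492 min at €72.00/h.
Pay = (2400 × €36.00 + 492 × €72.00) ÷ 60 = €2030.40.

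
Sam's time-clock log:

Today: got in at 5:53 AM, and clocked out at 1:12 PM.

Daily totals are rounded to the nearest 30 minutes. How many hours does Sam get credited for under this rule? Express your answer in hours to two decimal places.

7.50 hours

Today: 5:53 AM–1:12 PM = 7 h 19 min → rounds to 7 h 30 min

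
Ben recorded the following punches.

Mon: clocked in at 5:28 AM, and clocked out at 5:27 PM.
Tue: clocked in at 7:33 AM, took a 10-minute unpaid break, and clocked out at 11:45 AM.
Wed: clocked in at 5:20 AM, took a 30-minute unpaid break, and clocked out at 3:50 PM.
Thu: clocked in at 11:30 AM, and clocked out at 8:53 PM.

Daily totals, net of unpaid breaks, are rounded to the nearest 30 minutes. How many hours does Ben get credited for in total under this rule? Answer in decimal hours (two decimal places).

35.50 hours

Mon: 5:28 AM–5:27 PM = 11 h 59 min → rounds to 12 h 0 min
Tue: 7:33 AM–11:45 AM = 4 h 12 min − 10 min = 4 h 2 min → rounds to 4 h 0 min
Wed: 5:20 AM–3:50 PM = 10 h 30 min − 30 min = 10 h 0 min → rounds to 10 h 0 min
Thu: 11:30 AM–8:53 PM = 9 h 23 min → rounds to 9 h 30 min
Total credited: 35 h 30 min.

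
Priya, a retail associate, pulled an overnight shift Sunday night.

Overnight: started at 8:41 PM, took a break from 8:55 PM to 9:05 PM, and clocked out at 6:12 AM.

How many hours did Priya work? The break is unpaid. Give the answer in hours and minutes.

Overnight: 8:41 PM → midnight = 3 h 19 min; midnight → 6:12 AM = 6 h 12 min; span 9 h 31 min; less 10 min break → 9 h 21 min

9 h 21 min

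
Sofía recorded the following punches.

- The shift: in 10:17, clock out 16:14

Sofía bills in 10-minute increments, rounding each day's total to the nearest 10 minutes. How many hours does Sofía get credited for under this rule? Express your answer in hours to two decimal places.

The shift: 10:17–16:14 = 5 h 57 min → rounds to 6 h 0 min

6.00 hours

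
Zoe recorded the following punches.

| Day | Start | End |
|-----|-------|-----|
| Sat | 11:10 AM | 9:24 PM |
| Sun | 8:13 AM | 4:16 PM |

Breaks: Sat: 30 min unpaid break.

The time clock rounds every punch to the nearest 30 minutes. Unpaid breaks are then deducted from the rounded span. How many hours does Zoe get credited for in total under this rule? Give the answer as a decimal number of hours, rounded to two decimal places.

18.50 hours

Sat: in 11:10 AM→11:00 AM, out 9:24 PM→9:30 PM; 10 h 30 min − 30 min = 10 h 0 min
Sun: in 8:13 AM→8:00 AM, out 4:16 PM→4:30 PM; 8 h 30 min
Total credited: 18 h 30 min.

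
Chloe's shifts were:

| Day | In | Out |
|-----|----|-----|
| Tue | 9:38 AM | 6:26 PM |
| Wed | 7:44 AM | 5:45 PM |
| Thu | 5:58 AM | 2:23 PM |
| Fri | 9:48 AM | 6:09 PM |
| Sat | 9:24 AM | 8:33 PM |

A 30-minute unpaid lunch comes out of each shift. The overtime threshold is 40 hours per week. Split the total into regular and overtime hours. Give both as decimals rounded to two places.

Regular 40.00 hours, overtime 4.23 hours

Tue: 9:38 AM–6:26 PM = 8 h 48 min; less 30 min break → 8 h 18 min
Wed: 7:44 AM–5:45 PM = 10 h 1 min; less 30 min break → 9 h 31 min
Thu: 5:58 AM–2:23 PM = 8 h 25 min; less 30 min break → 7 h 55 min
Fri: 9:48 AM–6:09 PM = 8 h 21 min; less 30 min break → 7 h 51 min
Sat: 9:24 AM–8:33 PM = 11 h 9 min; less 30 min break → 10 h 39 min
Total worked: 44 h 14 min = 44.23 h.
Threshold 40 h → overtime 4 h 14 min, regular 40 h 0 min.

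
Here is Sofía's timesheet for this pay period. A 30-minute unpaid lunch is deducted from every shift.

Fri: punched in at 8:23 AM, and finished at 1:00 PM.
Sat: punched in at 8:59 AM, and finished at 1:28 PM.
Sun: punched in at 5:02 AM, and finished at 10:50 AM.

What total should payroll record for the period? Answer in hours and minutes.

13 h 24 min

Fri: 8:23 AM–1:00 PM = 4 h 37 min; less 30 min break → 4 h 7 min
Sat: 8:59 AM–1:28 PM = 4 h 29 min; less 30 min break → 3 h 59 min
Sun: 5:02 AM–10:50 AM = 5 h 48 min; less 30 min break → 5 h 18 min
Total: 4 h 7 min + 3 h 59 min + 5 h 18 min = 13 h 24 min.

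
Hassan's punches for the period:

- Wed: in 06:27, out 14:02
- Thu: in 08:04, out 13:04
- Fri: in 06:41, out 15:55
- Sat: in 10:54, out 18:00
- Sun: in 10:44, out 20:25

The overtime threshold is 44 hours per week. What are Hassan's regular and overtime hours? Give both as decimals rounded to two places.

Regular 38.60 hours, overtime 0.00 hours

Wed: 06:27–14:02 = 7 h 35 min
Thu: 08:04–13:04 = 5 h 0 min
Fri: 06:41–15:55 = 9 h 14 min
Sat: 10:54–18:00 = 7 h 6 min
Sun: 10:44–20:25 = 9 h 41 min
Total worked: 38 h 36 min = 38.60 h.
Threshold 44 h → overtime 0 h 0 min, regular 38 h 36 min.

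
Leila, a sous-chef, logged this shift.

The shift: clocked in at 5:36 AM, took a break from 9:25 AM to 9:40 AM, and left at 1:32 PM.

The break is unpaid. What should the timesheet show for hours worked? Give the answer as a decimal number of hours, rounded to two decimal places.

7.68 hours

The shift: 5:36 AM–1:32 PM = 7 h 56 min; less 15 min break → 7 h 41 min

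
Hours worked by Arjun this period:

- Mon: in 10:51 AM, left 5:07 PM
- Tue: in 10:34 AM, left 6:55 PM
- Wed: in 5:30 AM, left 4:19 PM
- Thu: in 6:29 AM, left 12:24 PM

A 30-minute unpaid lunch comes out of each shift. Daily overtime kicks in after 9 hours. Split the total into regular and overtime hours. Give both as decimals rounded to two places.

Regular 28.03 hours, overtime 1.32 hours

Mon: 10:51 AM–5:07 PM = 6 h 16 min; less 30 min break → 5 h 46 min
Tue: 10:34 AM–6:55 PM = 8 h 21 min; less 30 min break → 7 h 51 min
Wed: 5:30 AM–4:19 PM = 10 h 49 min; less 30 min break → 10 h 19 min
Thu: 6:29 AM–12:24 PM = 5 h 55 min; less 30 min break → 5 h 25 min
Mon reg 5 h 46 min / OT 0 h 0 min; Tue reg 7 h 51 min / OT 0 h 0 min; Wed reg 9 h 0 min / OT 1 h 19 min; Thu reg 5 h 25 min / OT 0 h 0 min.
Totals: regular 28 h 2 min, overtime 1 h 19 min.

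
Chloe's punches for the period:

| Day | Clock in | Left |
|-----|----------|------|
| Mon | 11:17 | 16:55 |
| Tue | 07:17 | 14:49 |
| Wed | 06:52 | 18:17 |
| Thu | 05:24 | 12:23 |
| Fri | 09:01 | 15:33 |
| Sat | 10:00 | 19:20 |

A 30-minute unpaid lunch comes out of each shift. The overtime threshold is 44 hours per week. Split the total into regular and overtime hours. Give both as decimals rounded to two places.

Mon: 11:17–16:55 = 5 h 38 min; less 30 min break → 5 h 8 min
Tue: 07:17–14:49 = 7 h 32 min; less 30 min break → 7 h 2 min
Wed: 06:52–18:17 = 11 h 25 min; less 30 min break → 10 h 55 min
Thu: 05:24–12:23 = 6 h 59 min; less 30 min break → 6 h 29 min
Fri: 09:01–15:33 = 6 h 32 min; less 30 min break → 6 h 2 min
Sat: 10:00–19:20 = 9 h 20 min; less 30 min break → 8 h 50 min
Total worked: 44 h 26 min = 44.43 h.
Threshold 44 h → overtime 0 h 26 min, regular 44 h 0 min.

Regular 44.00 hours, overtime 0.43 hours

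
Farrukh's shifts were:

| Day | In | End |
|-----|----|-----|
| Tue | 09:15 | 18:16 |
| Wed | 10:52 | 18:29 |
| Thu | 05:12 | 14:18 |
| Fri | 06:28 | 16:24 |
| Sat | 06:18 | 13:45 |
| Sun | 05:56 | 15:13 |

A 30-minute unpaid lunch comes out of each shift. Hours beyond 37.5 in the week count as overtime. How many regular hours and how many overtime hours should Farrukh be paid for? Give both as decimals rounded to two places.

Tue: 09:15–18:16 = 9 h 1 min; less 30 min break → 8 h 31 min
Wed: 10:52–18:29 = 7 h 37 min; less 30 min break → 7 h 7 min
Thu: 05:12–14:18 = 9 h 6 min; less 30 min break → 8 h 36 min
Fri: 06:28–16:24 = 9 h 56 min; less 30 min break → 9 h 26 min
Sat: 06:18–13:45 = 7 h 27 min; less 30 min break → 6 h 57 min
Sun: 05:56–15:13 = 9 h 17 min; less 30 min break → 8 h 47 min
Total worked: 49 h 24 min = 49.40 h.
Threshold 37.5 h → overtime 11 h 54 min, regular 37 h 30 min.

Regular 37.50 hours, overtime 11.90 hours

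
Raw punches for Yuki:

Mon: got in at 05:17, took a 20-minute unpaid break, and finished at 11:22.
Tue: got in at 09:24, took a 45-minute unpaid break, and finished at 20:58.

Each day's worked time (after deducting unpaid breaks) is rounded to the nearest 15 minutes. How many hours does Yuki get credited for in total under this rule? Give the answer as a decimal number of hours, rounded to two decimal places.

Mon: 05:17–11:22 = 6 h 5 min − 20 min = 5 h 45 min → rounds to 5 h 45 min
Tue: 09:24–20:58 = 11 h 34 min − 45 min = 10 h 49 min → rounds to 10 h 45 min
Total credited: 16 h 30 min.

16.50 hours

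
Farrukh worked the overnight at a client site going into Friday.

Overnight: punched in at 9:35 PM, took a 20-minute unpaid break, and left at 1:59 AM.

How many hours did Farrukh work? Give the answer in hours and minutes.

Overnight: 9:35 PM → midnight = 2 h 25 min; midnight → 1:59 AM = 1 h 59 min; span 4 h 24 min; less 20 min break → 4 h 4 min

4 h 4 min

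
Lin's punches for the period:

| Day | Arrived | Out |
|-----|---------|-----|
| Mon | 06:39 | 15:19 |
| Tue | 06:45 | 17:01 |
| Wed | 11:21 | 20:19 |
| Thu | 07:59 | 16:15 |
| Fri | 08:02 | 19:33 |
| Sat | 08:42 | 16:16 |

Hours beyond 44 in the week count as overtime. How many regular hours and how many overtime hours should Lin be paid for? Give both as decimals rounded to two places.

Mon: 06:39–15:19 = 8 h 40 min
Tue: 06:45–17:01 = 10 h 16 min
Wed: 11:21–20:19 = 8 h 58 min
Thu: 07:59–16:15 = 8 h 16 min
Fri: 08:02–19:33 = 11 h 31 min
Sat: 08:42–16:16 = 7 h 34 min
Total worked: 55 h 15 min = 55.25 h.
Threshold 44 h → overtime 11 h 15 min, regular 44 h 0 min.

Regular 44.00 hours, overtime 11.25 hours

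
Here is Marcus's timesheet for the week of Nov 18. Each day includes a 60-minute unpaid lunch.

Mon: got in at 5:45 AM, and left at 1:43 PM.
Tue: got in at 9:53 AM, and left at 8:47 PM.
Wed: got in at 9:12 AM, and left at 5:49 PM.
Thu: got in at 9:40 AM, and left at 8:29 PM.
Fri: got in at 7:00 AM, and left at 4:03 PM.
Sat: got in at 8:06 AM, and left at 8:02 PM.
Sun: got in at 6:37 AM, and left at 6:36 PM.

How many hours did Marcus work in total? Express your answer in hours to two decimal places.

64.27 hours

Mon: 5:45 AM–1:43 PM = 7 h 58 min; less 60 min break → 6 h 58 min
Tue: 9:53 AM–8:47 PM = 10 h 54 min; less 60 min break → 9 h 54 min
Wed: 9:12 AM–5:49 PM = 8 h 37 min; less 60 min break → 7 h 37 min
Thu: 9:40 AM–8:29 PM = 10 h 49 min; less 60 min break → 9 h 49 min
Fri: 7:00 AM–4:03 PM = 9 h 3 min; less 60 min break → 8 h 3 min
Sat: 8:06 AM–8:02 PM = 11 h 56 min; less 60 min break → 10 h 56 min
Sun: 6:37 AM–6:36 PM = 11 h 59 min; less 60 min break → 10 h 59 min
Total: 6 h 58 min + 9 h 54 min + 7 h 37 min + 9 h 49 min + 8 h 3 min + 10 h 56 min + 10 h 59 min = 64 h 16 min.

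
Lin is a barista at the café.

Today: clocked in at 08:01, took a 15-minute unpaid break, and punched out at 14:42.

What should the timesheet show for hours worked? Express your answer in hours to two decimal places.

Today: 08:01–14:42 = 6 h 41 min; less 15 min break → 6 h 26 min

6.43 hours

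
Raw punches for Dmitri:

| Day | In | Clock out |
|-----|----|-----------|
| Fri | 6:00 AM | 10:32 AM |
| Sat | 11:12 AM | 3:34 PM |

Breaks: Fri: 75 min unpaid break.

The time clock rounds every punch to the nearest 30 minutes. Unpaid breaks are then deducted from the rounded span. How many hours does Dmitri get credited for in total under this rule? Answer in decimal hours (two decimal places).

Fri: in 6:00 AM→6:00 AM, out 10:32 AM→10:30 AM; 4 h 30 min − 75 min = 3 h 15 min
Sat: in 11:12 AM→11:00 AM, out 3:34 PM→3:30 PM; 4 h 30 min
Total credited: 7 h 45 min.

7.75 hours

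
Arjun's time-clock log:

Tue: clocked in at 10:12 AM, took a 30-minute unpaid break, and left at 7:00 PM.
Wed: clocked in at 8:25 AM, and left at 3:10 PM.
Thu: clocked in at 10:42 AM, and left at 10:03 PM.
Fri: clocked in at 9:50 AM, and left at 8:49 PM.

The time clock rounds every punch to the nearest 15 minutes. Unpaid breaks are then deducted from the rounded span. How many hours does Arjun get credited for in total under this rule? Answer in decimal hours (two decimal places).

Tue: in 10:12 AM→10:15 AM, out 7:00 PM→7:00 PM; 8 h 45 min − 30 min = 8 h 15 min
Wed: in 8:25 AM→8:30 AM, out 3:10 PM→3:15 PM; 6 h 45 min
Thu: in 10:42 AM→10:45 AM, out 10:03 PM→10:00 PM; 11 h 15 min
Fri: in 9:50 AM→9:45 AM, out 8:49 PM→8:45 PM; 11 h 0 min
Total credited: 37 h 15 min.

37.25 hours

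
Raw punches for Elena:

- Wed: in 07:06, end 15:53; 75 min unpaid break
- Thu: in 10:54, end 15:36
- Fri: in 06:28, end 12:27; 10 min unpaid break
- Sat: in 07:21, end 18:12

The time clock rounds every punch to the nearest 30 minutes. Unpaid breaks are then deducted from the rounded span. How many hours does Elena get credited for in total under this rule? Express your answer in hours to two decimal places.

Wed: in 07:06→07:00, out 15:53→16:00; 9 h 0 min − 75 min = 7 h 45 min
Thu: in 10:54→11:00, out 15:36→15:30; 4 h 30 min
Fri: in 06:28→06:30, out 12:27→12:30; 6 h 0 min − 10 min = 5 h 50 min
Sat: in 07:21→07:30, out 18:12→18:00; 10 h 30 min
Total credited: 28 h 35 min.

28.58 hours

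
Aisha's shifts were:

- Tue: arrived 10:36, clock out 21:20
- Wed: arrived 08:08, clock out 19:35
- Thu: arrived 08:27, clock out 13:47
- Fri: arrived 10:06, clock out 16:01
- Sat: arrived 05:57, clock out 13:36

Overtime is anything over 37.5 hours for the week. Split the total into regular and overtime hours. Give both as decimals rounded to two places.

Tue: 10:36–21:20 = 10 h 44 min
Wed: 08:08–19:35 = 11 h 27 min
Thu: 08:27–13:47 = 5 h 20 min
Fri: 10:06–16:01 = 5 h 55 min
Sat: 05:57–13:36 = 7 h 39 min
Total worked: 41 h 5 min = 41.08 h.
Threshold 37.5 h → overtime 3 h 35 min, regular 37 h 30 min.

Regular 37.50 hours, overtime 3.58 hours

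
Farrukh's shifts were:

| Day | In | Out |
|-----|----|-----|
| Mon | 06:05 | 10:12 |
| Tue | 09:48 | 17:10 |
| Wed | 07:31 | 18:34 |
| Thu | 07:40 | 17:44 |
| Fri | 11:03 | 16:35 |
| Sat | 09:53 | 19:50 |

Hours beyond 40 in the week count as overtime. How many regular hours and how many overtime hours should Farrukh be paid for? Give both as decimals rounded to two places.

Regular 40.00 hours, overtime 8.08 hours

Mon: 06:05–10:12 = 4 h 7 min
Tue: 09:48–17:10 = 7 h 22 min
Wed: 07:31–18:34 = 11 h 3 min
Thu: 07:40–17:44 = 10 h 4 min
Fri: 11:03–16:35 = 5 h 32 min
Sat: 09:53–19:50 = 9 h 57 min
Total worked: 48 h 5 min = 48.08 h.
Threshold 40 h → overtime 8 h 5 min, regular 40 h 0 min.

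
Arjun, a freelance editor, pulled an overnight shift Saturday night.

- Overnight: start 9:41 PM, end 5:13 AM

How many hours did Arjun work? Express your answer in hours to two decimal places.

Overnight: 9:41 PM → midnight = 2 h 19 min; midnight → 5:13 AM = 5 h 13 min; span 7 h 32 min

7.53 hours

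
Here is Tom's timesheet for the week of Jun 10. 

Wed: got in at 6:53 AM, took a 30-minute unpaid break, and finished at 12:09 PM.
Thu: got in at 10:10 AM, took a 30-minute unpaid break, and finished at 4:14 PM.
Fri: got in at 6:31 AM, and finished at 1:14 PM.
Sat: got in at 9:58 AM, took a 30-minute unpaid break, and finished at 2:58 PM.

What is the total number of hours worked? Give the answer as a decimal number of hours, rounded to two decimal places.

Wed: 6:53 AM–12:09 PM = 5 h 16 min; less 30 min break → 4 h 46 min
Thu: 10:10 AM–4:14 PM = 6 h 4 min; less 30 min break → 5 h 34 min
Fri: 6:31 AM–1:14 PM = 6 h 43 min
Sat: 9:58 AM–2:58 PM = 5 h 0 min; less 30 min break → 4 h 30 min
Total: 4 h 46 min + 5 h 34 min + 6 h 43 min + 4 h 30 min = 21 h 33 min.

21.55 hours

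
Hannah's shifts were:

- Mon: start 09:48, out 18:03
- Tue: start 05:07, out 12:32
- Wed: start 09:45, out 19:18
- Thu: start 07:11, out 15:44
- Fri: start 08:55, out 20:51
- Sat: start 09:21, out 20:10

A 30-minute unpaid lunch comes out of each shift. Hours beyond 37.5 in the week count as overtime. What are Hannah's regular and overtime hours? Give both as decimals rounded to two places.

Mon: 09:48–18:03 = 8 h 15 min; less 30 min break → 7 h 45 min
Tue: 05:07–12:32 = 7 h 25 min; less 30 min break → 6 h 55 min
Wed: 09:45–19:18 = 9 h 33 min; less 30 min break → 9 h 3 min
Thu: 07:11–15:44 = 8 h 33 min; less 30 min break → 8 h 3 min
Fri: 08:55–20:51 = 11 h 56 min; less 30 min break → 11 h 26 min
Sat: 09:21–20:10 = 10 h 49 min; less 30 min break → 10 h 19 min
Total worked: 53 h 31 min = 53.52 h.
Threshold 37.5 h → overtime 16 h 1 min, regular 37 h 30 min.

Regular 37.50 hours, overtime 16.02 hours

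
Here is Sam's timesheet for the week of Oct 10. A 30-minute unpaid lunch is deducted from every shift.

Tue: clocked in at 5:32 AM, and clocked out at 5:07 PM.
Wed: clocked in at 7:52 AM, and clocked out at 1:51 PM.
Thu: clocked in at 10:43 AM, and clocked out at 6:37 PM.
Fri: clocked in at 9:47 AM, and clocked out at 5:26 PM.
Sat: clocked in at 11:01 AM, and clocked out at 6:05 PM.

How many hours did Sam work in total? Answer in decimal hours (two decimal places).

37.68 hours

Tue: 5:32 AM–5:07 PM = 11 h 35 min; less 30 min break → 11 h 5 min
Wed: 7:52 AM–1:51 PM = 5 h 59 min; less 30 min break → 5 h 29 min
Thu: 10:43 AM–6:37 PM = 7 h 54 min; less 30 min break → 7 h 24 min
Fri: 9:47 AM–5:26 PM = 7 h 39 min; less 30 min break → 7 h 9 min
Sat: 11:01 AM–6:05 PM = 7 h 4 min; less 30 min break → 6 h 34 min
Total: 11 h 5 min + 5 h 29 min + 7 h 24 min + 7 h 9 min + 6 h 34 min = 37 h 41 min.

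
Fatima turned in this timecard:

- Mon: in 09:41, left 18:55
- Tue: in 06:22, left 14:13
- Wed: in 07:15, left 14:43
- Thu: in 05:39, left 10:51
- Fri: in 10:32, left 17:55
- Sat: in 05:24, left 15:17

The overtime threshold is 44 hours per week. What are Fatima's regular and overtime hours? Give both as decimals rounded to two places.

Regular 44.00 hours, overtime 3.02 hours

Mon: 09:41–18:55 = 9 h 14 min
Tue: 06:22–14:13 = 7 h 51 min
Wed: 07:15–14:43 = 7 h 28 min
Thu: 05:39–10:51 = 5 h 12 min
Fri: 10:32–17:55 = 7 h 23 min
Sat: 05:24–15:17 = 9 h 53 min
Total worked: 47 h 1 min = 47.02 h.
Threshold 44 h → overtime 3 h 1 min, regular 44 h 0 min.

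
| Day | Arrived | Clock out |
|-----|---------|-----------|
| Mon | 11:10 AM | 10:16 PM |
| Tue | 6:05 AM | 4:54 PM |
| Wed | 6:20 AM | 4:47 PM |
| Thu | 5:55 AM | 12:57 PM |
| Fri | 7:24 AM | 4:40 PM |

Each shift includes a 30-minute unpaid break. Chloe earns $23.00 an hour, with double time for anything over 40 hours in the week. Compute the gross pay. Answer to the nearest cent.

Mon: 11:10 AM–10:16 PM = 11 h 6 min; less 30 min break → 10 h 36 min
Tue: 6:05 AM–4:54 PM = 10 h 49 min; less 30 min break → 10 h 19 min
Wed: 6:20 AM–4:47 PM = 10 h 27 min; less 30 min break → 9 h 57 min
Thu: 5:55 AM–12:57 PM = 7 h 2 min; less 30 min break → 6 h 32 min
Fri: 7:24 AM–4:40 PM = 9 h 16 min; less 30 min break → 8 h 46 min
Total worked: 46 h 10 min = 2770 min.
Regular 40 h 0 min = 2400 min at $23.00/h; overtime 6 h 10 min = 370 min at $46.00/h.
Pay = (2400 × $23.00 + 370 × $46.00) ÷ 60 = $1203.67.

$1203.67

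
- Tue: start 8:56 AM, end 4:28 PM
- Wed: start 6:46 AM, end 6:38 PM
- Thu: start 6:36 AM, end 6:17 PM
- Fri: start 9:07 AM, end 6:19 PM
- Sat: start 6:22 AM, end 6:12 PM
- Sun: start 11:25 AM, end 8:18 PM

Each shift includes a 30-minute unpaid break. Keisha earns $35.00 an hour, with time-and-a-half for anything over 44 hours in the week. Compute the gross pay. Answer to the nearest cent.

Tue: 8:56 AM–4:28 PM = 7 h 32 min; less 30 min break → 7 h 2 min
Wed: 6:46 AM–6:38 PM = 11 h 52 min; less 30 min break → 11 h 22 min
Thu: 6:36 AM–6:17 PM = 11 h 41 min; less 30 min break → 11 h 11 min
Fri: 9:07 AM–6:19 PM = 9 h 12 min; less 30 min break → 8 h 42 min
Sat: 6:22 AM–6:12 PM = 11 h 50 min; less 30 min break → 11 h 20 min
Sun: 11:25 AM–8:18 PM = 8 h 53 min; less 30 min break → 8 h 23 min
Total worked: 58 h 0 min = 3480 min.
Regular 44 h 0 min = 2640 min at $35.00/h; overtime 14 h 0 min = 840 min at $52.50/h.
Pay = (2640 × $35.00 + 840 × $52.50) ÷ 60 = $2275.00.

$2275.00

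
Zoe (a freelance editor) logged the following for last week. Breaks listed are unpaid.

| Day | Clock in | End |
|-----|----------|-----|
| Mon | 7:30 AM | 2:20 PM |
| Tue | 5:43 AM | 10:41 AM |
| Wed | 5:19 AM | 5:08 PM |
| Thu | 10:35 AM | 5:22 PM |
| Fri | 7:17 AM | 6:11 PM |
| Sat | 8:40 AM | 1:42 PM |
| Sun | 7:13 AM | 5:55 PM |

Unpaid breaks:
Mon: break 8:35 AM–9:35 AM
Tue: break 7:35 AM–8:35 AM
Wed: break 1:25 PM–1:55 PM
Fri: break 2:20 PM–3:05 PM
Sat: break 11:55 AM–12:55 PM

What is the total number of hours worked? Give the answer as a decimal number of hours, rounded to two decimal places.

52.78 hours

Mon: 7:30 AM–2:20 PM = 6 h 50 min; less 60 min break → 5 h 50 min
Tue: 5:43 AM–10:41 AM = 4 h 58 min; less 60 min break → 3 h 58 min
Wed: 5:19 AM–5:08 PM = 11 h 49 min; less 30 min break → 11 h 19 min
Thu: 10:35 AM–5:22 PM = 6 h 47 min
Fri: 7:17 AM–6:11 PM = 10 h 54 min; less 45 min break → 10 h 9 min
Sat: 8:40 AM–1:42 PM = 5 h 2 min; less 60 min break → 4 h 2 min
Sun: 7:13 AM–5:55 PM = 10 h 42 min
Total: 5 h 50 min + 3 h 58 min + 11 h 19 min + 6 h 47 min + 10 h 9 min + 4 h 2 min + 10 h 42 min = 52 h 47 min.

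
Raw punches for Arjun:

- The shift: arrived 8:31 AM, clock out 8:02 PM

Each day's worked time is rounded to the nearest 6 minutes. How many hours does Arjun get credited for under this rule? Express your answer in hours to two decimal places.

The shift: 8:31 AM–8:02 PM = 11 h 31 min → rounds to 11 h 30 min

11.50 hours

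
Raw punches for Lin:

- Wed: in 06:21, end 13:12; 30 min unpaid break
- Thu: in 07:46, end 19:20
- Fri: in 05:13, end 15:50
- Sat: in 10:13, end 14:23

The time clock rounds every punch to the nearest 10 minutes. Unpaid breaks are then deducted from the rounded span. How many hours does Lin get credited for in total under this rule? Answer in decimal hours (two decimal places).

32.67 hours

Wed: in 06:21→06:20, out 13:12→13:10; 6 h 50 min − 30 min = 6 h 20 min
Thu: in 07:46→07:50, out 19:20→19:20; 11 h 30 min
Fri: in 05:13→05:10, out 15:50→15:50; 10 h 40 min
Sat: in 10:13→10:10, out 14:23→14:20; 4 h 10 min
Total credited: 32 h 40 min.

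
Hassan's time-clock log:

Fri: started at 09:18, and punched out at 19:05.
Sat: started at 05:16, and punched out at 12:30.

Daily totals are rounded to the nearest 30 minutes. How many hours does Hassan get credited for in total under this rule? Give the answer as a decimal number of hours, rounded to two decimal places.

17.00 hours

Fri: 09:18–19:05 = 9 h 47 min → rounds to 10 h 0 min
Sat: 05:16–12:30 = 7 h 14 min → rounds to 7 h 0 min
Total credited: 17 h 0 min.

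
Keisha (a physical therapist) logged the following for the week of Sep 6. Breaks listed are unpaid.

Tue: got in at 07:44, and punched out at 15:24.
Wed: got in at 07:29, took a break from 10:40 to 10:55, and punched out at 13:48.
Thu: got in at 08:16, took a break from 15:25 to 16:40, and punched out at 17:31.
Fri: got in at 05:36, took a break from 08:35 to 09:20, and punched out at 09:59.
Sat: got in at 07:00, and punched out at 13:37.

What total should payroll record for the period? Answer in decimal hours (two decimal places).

31.98 hours

Tue: 07:44–15:24 = 7 h 40 min
Wed: 07:29–13:48 = 6 h 19 min; less 15 min break → 6 h 4 min
Thu: 08:16–17:31 = 9 h 15 min; less 75 min break → 8 h 0 min
Fri: 05:36–09:59 = 4 h 23 min; less 45 min break → 3 h 38 min
Sat: 07:00–13:37 = 6 h 37 min
Total: 7 h 40 min + 6 h 4 min + 8 h 0 min + 3 h 38 min + 6 h 37 min = 31 h 59 min.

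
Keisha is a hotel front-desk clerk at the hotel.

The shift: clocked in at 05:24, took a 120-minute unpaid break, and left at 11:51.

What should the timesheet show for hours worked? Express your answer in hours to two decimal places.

4.45 hours

The shift: 05:24–11:51 = 6 h 27 min; less 120 min break → 4 h 27 min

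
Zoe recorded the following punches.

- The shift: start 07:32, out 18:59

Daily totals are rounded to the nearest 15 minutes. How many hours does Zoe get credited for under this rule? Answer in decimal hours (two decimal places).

11.50 hours

The shift: 07:32–18:59 = 11 h 27 min → rounds to 11 h 30 min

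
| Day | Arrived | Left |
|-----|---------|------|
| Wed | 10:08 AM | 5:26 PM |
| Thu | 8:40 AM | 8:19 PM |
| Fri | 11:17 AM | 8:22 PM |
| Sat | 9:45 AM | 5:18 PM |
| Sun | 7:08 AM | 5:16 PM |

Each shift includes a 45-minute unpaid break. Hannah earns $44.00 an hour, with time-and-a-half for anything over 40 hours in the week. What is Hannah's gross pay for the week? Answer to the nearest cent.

Wed: 10:08 AM–5:26 PM = 7 h 18 min; less 45 min break → 6 h 33 min
Thu: 8:40 AM–8:19 PM = 11 h 39 min; less 45 min break → 10 h 54 min
Fri: 11:17 AM–8:22 PM = 9 h 5 min; less 45 min break → 8 h 20 min
Sat: 9:45 AM–5:18 PM = 7 h 33 min; less 45 min break → 6 h 48 min
Sun: 7:08 AM–5:16 PM = 10 h 8 min; less 45 min break → 9 h 23 min
Total worked: 41 h 58 min = 2518 min.
Regular 40 h 0 min = 2400 min at $44.00/h; overtime 1 h 58 min = 118 min at $66.00/h.
Pay = (2400 × $44.00 + 118 × $66.00) ÷ 60 = $1889.80.

$1889.80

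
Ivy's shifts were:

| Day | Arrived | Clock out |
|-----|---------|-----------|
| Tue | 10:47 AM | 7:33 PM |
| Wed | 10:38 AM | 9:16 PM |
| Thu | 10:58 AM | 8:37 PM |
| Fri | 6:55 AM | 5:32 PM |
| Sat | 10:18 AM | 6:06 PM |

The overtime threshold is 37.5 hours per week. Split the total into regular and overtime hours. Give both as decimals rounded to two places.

Regular 37.50 hours, overtime 9.97 hours

Tue: 10:47 AM–7:33 PM = 8 h 46 min
Wed: 10:38 AM–9:16 PM = 10 h 38 min
Thu: 10:58 AM–8:37 PM = 9 h 39 min
Fri: 6:55 AM–5:32 PM = 10 h 37 min
Sat: 10:18 AM–6:06 PM = 7 h 48 min
Total worked: 47 h 28 min = 47.47 h.
Threshold 37.5 h → overtime 9 h 58 min, regular 37 h 30 min.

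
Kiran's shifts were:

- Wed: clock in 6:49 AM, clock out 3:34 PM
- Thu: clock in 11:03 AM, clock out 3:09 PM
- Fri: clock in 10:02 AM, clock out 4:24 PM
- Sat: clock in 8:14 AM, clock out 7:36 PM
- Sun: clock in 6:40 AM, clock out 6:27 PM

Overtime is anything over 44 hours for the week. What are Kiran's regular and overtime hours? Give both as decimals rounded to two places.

Wed: 6:49 AM–3:34 PM = 8 h 45 min
Thu: 11:03 AM–3:09 PM = 4 h 6 min
Fri: 10:02 AM–4:24 PM = 6 h 22 min
Sat: 8:14 AM–7:36 PM = 11 h 22 min
Sun: 6:40 AM–6:27 PM = 11 h 47 min
Total worked: 42 h 22 min = 42.37 h.
Threshold 44 h → overtime 0 h 0 min, regular 42 h 22 min.

Regular 42.37 hours, overtime 0.00 hours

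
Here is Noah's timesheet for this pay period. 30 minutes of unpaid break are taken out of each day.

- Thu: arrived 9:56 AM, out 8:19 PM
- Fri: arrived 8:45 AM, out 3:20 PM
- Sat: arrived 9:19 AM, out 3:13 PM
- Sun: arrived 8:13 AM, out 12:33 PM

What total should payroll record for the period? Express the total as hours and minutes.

Thu: 9:56 AM–8:19 PM = 10 h 23 min; less 30 min break → 9 h 53 min
Fri: 8:45 AM–3:20 PM = 6 h 35 min; less 30 min break → 6 h 5 min
Sat: 9:19 AM–3:13 PM = 5 h 54 min; less 30 min break → 5 h 24 min
Sun: 8:13 AM–12:33 PM = 4 h 20 min; less 30 min break → 3 h 50 min
Total: 9 h 53 min + 6 h 5 min + 5 h 24 min + 3 h 50 min = 25 h 12 min.

25 h 12 min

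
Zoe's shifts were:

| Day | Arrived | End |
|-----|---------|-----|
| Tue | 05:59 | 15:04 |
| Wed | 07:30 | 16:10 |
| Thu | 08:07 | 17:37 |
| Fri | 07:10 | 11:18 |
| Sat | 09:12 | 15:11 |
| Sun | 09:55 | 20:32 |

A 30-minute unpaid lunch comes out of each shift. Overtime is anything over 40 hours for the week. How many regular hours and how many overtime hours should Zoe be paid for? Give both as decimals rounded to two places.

Regular 40.00 hours, overtime 4.98 hours

Tue: 05:59–15:04 = 9 h 5 min; less 30 min break → 8 h 35 min
Wed: 07:30–16:10 = 8 h 40 min; less 30 min break → 8 h 10 min
Thu: 08:07–17:37 = 9 h 30 min; less 30 min break → 9 h 0 min
Fri: 07:10–11:18 = 4 h 8 min; less 30 min break → 3 h 38 min
Sat: 09:12–15:11 = 5 h 59 min; less 30 min break → 5 h 29 min
Sun: 09:55–20:32 = 10 h 37 min; less 30 min break → 10 h 7 min
Total worked: 44 h 59 min = 44.98 h.
Threshold 40 h → overtime 4 h 59 min, regular 40 h 0 min.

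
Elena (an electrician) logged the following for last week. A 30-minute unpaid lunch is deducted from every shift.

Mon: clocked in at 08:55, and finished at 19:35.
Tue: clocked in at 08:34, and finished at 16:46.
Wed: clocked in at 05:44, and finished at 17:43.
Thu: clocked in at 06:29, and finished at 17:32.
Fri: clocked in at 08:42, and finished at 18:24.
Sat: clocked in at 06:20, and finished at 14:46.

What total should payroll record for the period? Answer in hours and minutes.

Mon: 08:55–19:35 = 10 h 40 min; less 30 min break → 10 h 10 min
Tue: 08:34–16:46 = 8 h 12 min; less 30 min break → 7 h 42 min
Wed: 05:44–17:43 = 11 h 59 min; less 30 min break → 11 h 29 min
Thu: 06:29–17:32 = 11 h 3 min; less 30 min break → 10 h 33 min
Fri: 08:42–18:24 = 9 h 42 min; less 30 min break → 9 h 12 min
Sat: 06:20–14:46 = 8 h 26 min; less 30 min break → 7 h 56 min
Total: 10 h 10 min + 7 h 42 min + 11 h 29 min + 10 h 33 min + 9 h 12 min + 7 h 56 min = 57 h 2 min.

57 h 2 min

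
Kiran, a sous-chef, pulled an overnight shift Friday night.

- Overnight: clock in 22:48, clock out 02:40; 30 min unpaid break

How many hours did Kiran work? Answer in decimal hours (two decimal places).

3.37 hours

Overnight: 22:48 → midnight = 1 h 12 min; midnight → 02:40 = 2 h 40 min; span 3 h 52 min; less 30 min break → 3 h 22 min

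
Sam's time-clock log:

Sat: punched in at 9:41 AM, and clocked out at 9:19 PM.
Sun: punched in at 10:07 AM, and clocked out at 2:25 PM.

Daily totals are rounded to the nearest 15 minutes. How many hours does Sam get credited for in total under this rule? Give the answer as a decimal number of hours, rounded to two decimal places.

16.00 hours

Sat: 9:41 AM–9:19 PM = 11 h 38 min → rounds to 11 h 45 min
Sun: 10:07 AM–2:25 PM = 4 h 18 min → rounds to 4 h 15 min
Total credited: 16 h 0 min.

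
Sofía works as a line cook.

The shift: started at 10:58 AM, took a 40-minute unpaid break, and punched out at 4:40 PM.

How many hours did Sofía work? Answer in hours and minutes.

The shift: 10:58 AM–4:40 PM = 5 h 42 min; less 40 min break → 5 h 2 min

5 h 2 min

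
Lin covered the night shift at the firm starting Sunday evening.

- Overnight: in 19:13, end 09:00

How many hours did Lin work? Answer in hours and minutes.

Overnight: 19:13 → midnight = 4 h 47 min; midnight → 09:00 = 9 h 0 min; span 13 h 47 min

13 h 47 min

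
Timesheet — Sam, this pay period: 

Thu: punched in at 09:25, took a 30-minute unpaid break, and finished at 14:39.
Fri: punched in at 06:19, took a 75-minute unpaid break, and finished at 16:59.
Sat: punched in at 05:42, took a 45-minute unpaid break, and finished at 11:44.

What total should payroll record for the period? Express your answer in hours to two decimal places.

Thu: 09:25–14:39 = 5 h 14 min; less 30 min break → 4 h 44 min
Fri: 06:19–16:59 = 10 h 40 min; less 75 min break → 9 h 25 min
Sat: 05:42–11:44 = 6 h 2 min; less 45 min break → 5 h 17 min
Total: 4 h 44 min + 9 h 25 min + 5 h 17 min = 19 h 26 min.

19.43 hours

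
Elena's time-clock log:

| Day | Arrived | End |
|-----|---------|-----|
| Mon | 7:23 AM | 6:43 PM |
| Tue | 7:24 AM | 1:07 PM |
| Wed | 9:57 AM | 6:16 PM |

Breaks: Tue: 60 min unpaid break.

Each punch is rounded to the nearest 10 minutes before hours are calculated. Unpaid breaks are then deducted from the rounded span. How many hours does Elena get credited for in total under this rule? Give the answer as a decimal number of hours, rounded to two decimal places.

Mon: in 7:23 AM→7:20 AM, out 6:43 PM→6:40 PM; 11 h 20 min
Tue: in 7:24 AM→7:20 AM, out 1:07 PM→1:10 PM; 5 h 50 min − 60 min = 4 h 50 min
Wed: in 9:57 AM→10:00 AM, out 6:16 PM→6:20 PM; 8 h 20 min
Total credited: 24 h 30 min.

24.50 hours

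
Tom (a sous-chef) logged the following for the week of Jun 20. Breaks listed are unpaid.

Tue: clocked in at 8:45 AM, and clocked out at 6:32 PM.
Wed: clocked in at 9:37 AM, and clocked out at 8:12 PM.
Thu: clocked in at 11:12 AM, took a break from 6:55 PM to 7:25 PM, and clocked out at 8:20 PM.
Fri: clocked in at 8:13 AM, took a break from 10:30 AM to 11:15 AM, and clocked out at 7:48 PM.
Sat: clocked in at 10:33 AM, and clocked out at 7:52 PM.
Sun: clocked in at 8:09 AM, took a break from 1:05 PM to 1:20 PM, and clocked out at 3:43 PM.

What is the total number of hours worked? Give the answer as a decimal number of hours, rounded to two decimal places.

56.47 hours

Tue: 8:45 AM–6:32 PM = 9 h 47 min
Wed: 9:37 AM–8:12 PM = 10 h 35 min
Thu: 11:12 AM–8:20 PM = 9 h 8 min; less 30 min break → 8 h 38 min
Fri: 8:13 AM–7:48 PM = 11 h 35 min; less 45 min break → 10 h 50 min
Sat: 10:33 AM–7:52 PM = 9 h 19 min
Sun: 8:09 AM–3:43 PM = 7 h 34 min; less 15 min break → 7 h 19 min
Total: 9 h 47 min + 10 h 35 min + 8 h 38 min + 10 h 50 min + 9 h 19 min + 7 h 19 min = 56 h 28 min.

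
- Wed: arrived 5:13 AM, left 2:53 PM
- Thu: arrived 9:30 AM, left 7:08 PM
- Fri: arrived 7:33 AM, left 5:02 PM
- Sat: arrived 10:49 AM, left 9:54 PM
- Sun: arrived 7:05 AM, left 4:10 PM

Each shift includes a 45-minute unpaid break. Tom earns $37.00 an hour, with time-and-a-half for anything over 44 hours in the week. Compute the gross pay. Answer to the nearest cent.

Wed: 5:13 AM–2:53 PM = 9 h 40 min; less 45 min break → 8 h 55 min
Thu: 9:30 AM–7:08 PM = 9 h 38 min; less 45 min break → 8 h 53 min
Fri: 7:33 AM–5:02 PM = 9 h 29 min; less 45 min break → 8 h 44 min
Sat: 10:49 AM–9:54 PM = 11 h 5 min; less 45 min break → 10 h 20 min
Sun: 7:05 AM–4:10 PM = 9 h 5 min; less 45 min break → 8 h 20 min
Total worked: 45 h 12 min = 2712 min.
Regular 44 h 0 min = 2640 min at $37.00/h; overtime 1 h 12 min = 72 min at $55.50/h.
Pay = (2640 × $37.00 + 72 × $55.50) ÷ 60 = $1694.60.

$1694.60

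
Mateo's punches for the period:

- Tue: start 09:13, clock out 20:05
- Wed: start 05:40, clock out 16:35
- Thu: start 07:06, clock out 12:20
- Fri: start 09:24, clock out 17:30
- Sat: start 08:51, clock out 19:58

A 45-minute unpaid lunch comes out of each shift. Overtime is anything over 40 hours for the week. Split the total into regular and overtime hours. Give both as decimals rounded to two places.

Tue: 09:13–20:05 = 10 h 52 min; less 45 min break → 10 h 7 min
Wed: 05:40–16:35 = 10 h 55 min; less 45 min break → 10 h 10 min
Thu: 07:06–12:20 = 5 h 14 min; less 45 min break → 4 h 29 min
Fri: 09:24–17:30 = 8 h 6 min; less 45 min break → 7 h 21 min
Sat: 08:51–19:58 = 11 h 7 min; less 45 min break → 10 h 22 min
Total worked: 42 h 29 min = 42.48 h.
Threshold 40 h → overtime 2 h 29 min, regular 40 h 0 min.

Regular 40.00 hours, overtime 2.48 hours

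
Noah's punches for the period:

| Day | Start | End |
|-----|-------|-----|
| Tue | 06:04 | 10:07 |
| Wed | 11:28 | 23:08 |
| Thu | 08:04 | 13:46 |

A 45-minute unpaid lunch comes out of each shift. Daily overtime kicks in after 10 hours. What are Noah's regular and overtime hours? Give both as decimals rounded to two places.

Tue: 06:04–10:07 = 4 h 3 min; less 45 min break → 3 h 18 min
Wed: 11:28–23:08 = 11 h 40 min; less 45 min break → 10 h 55 min
Thu: 08:04–13:46 = 5 h 42 min; less 45 min break → 4 h 57 min
Tue reg 3 h 18 min / OT 0 h 0 min; Wed reg 10 h 0 min / OT 0 h 55 min; Thu reg 4 h 57 min / OT 0 h 0 min.
Totals: regular 18 h 15 min, overtime 0 h 55 min.

Regular 18.25 hours, overtime 0.92 hours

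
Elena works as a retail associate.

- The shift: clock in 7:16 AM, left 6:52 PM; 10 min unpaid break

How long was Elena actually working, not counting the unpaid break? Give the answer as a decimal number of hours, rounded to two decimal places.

The shift: 7:16 AM–6:52 PM = 11 h 36 min; less 10 min break → 11 h 26 min

11.43 hours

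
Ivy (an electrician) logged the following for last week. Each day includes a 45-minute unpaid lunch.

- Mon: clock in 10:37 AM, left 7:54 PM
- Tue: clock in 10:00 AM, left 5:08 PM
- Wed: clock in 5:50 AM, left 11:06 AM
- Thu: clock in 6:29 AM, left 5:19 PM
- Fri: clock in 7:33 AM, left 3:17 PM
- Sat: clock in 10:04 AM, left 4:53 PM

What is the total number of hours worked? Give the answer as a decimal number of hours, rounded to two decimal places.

42.57 hours

Mon: 10:37 AM–7:54 PM = 9 h 17 min; less 45 min break → 8 h 32 min
Tue: 10:00 AM–5:08 PM = 7 h 8 min; less 45 min break → 6 h 23 min
Wed: 5:50 AM–11:06 AM = 5 h 16 min; less 45 min break → 4 h 31 min
Thu: 6:29 AM–5:19 PM = 10 h 50 min; less 45 min break → 10 h 5 min
Fri: 7:33 AM–3:17 PM = 7 h 44 min; less 45 min break → 6 h 59 min
Sat: 10:04 AM–4:53 PM = 6 h 49 min; less 45 min break → 6 h 4 min
Total: 8 h 32 min + 6 h 23 min + 4 h 31 min + 10 h 5 min + 6 h 59 min + 6 h 4 min = 42 h 34 min.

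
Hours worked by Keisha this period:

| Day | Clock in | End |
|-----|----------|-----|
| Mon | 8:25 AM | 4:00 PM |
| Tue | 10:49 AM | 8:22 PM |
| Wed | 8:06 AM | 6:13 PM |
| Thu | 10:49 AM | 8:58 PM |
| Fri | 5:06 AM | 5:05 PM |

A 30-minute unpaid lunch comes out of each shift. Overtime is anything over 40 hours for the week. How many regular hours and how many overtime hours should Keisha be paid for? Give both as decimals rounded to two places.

Regular 40.00 hours, overtime 6.88 hours

Mon: 8:25 AM–4:00 PM = 7 h 35 min; less 30 min break → 7 h 5 min
Tue: 10:49 AM–8:22 PM = 9 h 33 min; less 30 min break → 9 h 3 min
Wed: 8:06 AM–6:13 PM = 10 h 7 min; less 30 min break → 9 h 37 min
Thu: 10:49 AM–8:58 PM = 10 h 9 min; less 30 min break → 9 h 39 min
Fri: 5:06 AM–5:05 PM = 11 h 59 min; less 30 min break → 11 h 29 min
Total worked: 46 h 53 min = 46.88 h.
Threshold 40 h → overtime 6 h 53 min, regular 40 h 0 min.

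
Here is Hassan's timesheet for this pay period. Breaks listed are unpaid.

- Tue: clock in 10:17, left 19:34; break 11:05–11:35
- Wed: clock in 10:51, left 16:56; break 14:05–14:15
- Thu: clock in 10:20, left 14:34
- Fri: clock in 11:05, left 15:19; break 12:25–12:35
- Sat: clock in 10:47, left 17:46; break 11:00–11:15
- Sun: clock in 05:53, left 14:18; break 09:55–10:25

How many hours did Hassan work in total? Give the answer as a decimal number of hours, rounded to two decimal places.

37.65 hours

Tue: 10:17–19:34 = 9 h 17 min; less 30 min break → 8 h 47 min
Wed: 10:51–16:56 = 6 h 5 min; less 10 min break → 5 h 55 min
Thu: 10:20–14:34 = 4 h 14 min
Fri: 11:05–15:19 = 4 h 14 min; less 10 min break → 4 h 4 min
Sat: 10:47–17:46 = 6 h 59 min; less 15 min break → 6 h 44 min
Sun: 05:53–14:18 = 8 h 25 min; less 30 min break → 7 h 55 min
Total: 8 h 47 min + 5 h 55 min + 4 h 14 min + 4 h 4 min + 6 h 44 min + 7 h 55 min = 37 h 39 min.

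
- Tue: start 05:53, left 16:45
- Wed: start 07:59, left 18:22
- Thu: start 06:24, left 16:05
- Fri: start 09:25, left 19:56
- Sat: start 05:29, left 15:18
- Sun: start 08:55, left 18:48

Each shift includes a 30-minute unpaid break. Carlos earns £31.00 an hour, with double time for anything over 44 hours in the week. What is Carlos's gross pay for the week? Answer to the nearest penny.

Tue: 05:53–16:45 = 10 h 52 min; less 30 min break → 10 h 22 min
Wed: 07:59–18:22 = 10 h 23 min; less 30 min break → 9 h 53 min
Thu: 06:24–16:05 = 9 h 41 min; less 30 min break → 9 h 11 min
Fri: 09:25–19:56 = 10 h 31 min; less 30 min break → 10 h 1 min
Sat: 05:29–15:18 = 9 h 49 min; less 30 min break → 9 h 19 min
Sun: 08:55–18:48 = 9 h 53 min; less 30 min break → 9 h 23 min
Total worked: 58 h 9 min = 3489 min.
Regular 44 h 0 min = 2640 min at £31.00/h; overtime 14 h 9 min = 849 min at £62.00/h.
Pay = (2640 × £31.00 + 849 × £62.00) ÷ 60 = £2241.30.

£2241.30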